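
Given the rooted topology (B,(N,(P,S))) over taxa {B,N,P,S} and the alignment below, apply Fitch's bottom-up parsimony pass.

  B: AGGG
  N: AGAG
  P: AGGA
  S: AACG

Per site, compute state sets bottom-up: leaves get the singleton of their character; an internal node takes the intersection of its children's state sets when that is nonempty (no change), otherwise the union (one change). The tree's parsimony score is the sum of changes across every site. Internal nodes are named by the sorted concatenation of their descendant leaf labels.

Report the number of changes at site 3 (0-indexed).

1

site 0, node PS: P={A} ∩ S={A} → {A} (+0)
site 0, node NPS: N={A} ∩ PS={A} → {A} (+0)
site 0, node BNPS: B={A} ∩ NPS={A} → {A} (+0)
site 1, node PS: P={G} ∪ S={A} → {A,G} (+1)
site 1, node NPS: N={G} ∩ PS={A,G} → {G} (+0)
site 1, node BNPS: B={G} ∩ NPS={G} → {G} (+0)
site 2, node PS: P={G} ∪ S={C} → {C,G} (+1)
site 2, node NPS: N={A} ∪ PS={C,G} → {A,C,G} (+1)
site 2, node BNPS: B={G} ∩ NPS={A,C,G} → {G} (+0)
site 3, node PS: P={A} ∪ S={G} → {A,G} (+1)
site 3, node NPS: N={G} ∩ PS={A,G} → {G} (+0)
site 3, node BNPS: B={G} ∩ NPS={G} → {G} (+0)
per-site changes: [0, 1, 2, 1]; total = 4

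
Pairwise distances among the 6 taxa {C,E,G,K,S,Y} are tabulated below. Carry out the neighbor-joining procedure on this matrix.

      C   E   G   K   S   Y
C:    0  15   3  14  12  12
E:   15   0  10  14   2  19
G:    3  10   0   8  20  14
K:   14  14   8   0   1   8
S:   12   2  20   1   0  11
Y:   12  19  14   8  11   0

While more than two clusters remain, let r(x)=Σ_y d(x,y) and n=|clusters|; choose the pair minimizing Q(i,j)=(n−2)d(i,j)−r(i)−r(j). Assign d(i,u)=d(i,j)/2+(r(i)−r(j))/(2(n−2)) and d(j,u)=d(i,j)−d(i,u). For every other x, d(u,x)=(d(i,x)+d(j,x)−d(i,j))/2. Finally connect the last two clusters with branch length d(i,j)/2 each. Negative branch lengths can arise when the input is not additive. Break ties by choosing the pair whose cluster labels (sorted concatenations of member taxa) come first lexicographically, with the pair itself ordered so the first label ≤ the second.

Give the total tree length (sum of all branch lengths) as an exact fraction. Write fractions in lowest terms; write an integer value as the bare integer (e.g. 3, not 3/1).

iteration 1: select C,G (d=3, Q=-99); attach at lengths (13/8, 11/8); label the merged cluster CG
  updated: d(CG,E)=11, d(CG,K)=19/2, d(CG,S)=29/2, d(CG,Y)=23/2
iteration 2: select E,S (d=2, Q=-137/2); attach at lengths (47/12, -23/12); label the merged cluster ES
  updated: d(CG,ES)=47/4, d(ES,K)=13/2, d(ES,Y)=14
iteration 3: select CG,Y (d=23/2, Q=-173/4); attach at lengths (89/16, 95/16); label the merged cluster CGY
  updated: d(CGY,ES)=57/8, d(CGY,K)=3
iteration 4: select CGY,ES (d=57/8, Q=-133/8); attach at lengths (29/16, 85/16); label the merged cluster CEGSY
  updated: d(CEGSY,K)=19/16
iteration 5: select CEGSY,K (d=19/16); attach at lengths (19/32, 19/32); label the merged cluster CEGKSY
final tree: ((((C:13/8,G:11/8):89/16,Y:95/16):29/16,(E:47/12,S:-23/12):85/16):19/32,K:19/32)
total length: 397/16

397/16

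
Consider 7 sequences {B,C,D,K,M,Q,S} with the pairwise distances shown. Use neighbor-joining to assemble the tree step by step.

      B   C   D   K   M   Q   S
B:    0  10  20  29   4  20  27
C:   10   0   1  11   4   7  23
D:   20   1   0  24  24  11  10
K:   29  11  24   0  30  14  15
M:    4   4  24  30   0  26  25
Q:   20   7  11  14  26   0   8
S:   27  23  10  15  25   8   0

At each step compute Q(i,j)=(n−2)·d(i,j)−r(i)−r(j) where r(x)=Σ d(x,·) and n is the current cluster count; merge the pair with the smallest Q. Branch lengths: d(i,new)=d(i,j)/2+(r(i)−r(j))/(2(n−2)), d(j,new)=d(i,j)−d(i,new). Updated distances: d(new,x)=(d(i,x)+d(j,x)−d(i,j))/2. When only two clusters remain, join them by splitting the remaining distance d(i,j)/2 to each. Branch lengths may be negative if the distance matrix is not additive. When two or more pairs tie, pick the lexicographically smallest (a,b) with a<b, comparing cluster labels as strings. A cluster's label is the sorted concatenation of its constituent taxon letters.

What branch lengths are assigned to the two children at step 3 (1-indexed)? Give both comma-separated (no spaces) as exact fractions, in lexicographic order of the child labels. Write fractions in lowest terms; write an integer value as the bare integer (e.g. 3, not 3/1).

113/24,79/24

1. join B+M (d=4, Q=-203) ⇒ BM; edges |B|=17/10, |M|=23/10
  updated: d(BM,C)=5, d(BM,D)=20, d(BM,K)=55/2, d(BM,Q)=21, d(BM,S)=24
2. join BM+C (d=5, Q=-249/2) ⇒ BCM; edges |BM|=141/16, |C|=-61/16
  updated: d(BCM,D)=8, d(BCM,K)=67/4, d(BCM,Q)=23/2, d(BCM,S)=21
3. join BCM+D (d=8, Q=-345/4) ⇒ BCDM; edges |BCM|=113/24, |D|=79/24
  updated: d(BCDM,K)=131/8, d(BCDM,Q)=29/4, d(BCDM,S)=23/2
4. join BCDM+Q (d=29/4, Q=-399/8) ⇒ BCDMQ; edges |BCDM|=163/32, |Q|=69/32
  updated: d(BCDMQ,K)=185/16, d(BCDMQ,S)=49/8
5. join BCDMQ+K (d=185/16, Q=-523/16) ⇒ BCDKMQ; edges |BCDMQ|=43/32, |K|=327/32
  updated: d(BCDKMQ,S)=153/32
6. join BCDKMQ+S (d=153/32) ⇒ BCDKMQS; edges |BCDKMQ|=153/64, |S|=153/64
final tree: ((((((B:17/10,M:23/10):141/16,C:-61/16):113/24,D:79/24):163/32,Q:69/32):43/32,K:327/32):153/64,S:153/64)
total length: 1299/32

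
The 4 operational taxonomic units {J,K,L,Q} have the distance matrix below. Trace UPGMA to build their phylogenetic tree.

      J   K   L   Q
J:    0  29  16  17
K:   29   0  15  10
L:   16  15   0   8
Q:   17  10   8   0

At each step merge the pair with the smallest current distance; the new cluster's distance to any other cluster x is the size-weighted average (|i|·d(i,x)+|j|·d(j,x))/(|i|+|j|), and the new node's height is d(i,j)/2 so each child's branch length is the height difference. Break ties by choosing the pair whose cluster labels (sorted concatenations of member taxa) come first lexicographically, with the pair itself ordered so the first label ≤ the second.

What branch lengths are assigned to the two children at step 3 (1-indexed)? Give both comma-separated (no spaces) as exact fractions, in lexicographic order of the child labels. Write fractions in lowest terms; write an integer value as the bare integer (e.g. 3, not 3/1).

31/3,49/12

step 1: merge (L,Q) at d=8; branch lengths L→4, Q→4; new cluster LQ
  updated: d(J,LQ)=33/2, d(K,LQ)=25/2
step 2: merge (K,LQ) at d=25/2; branch lengths K→25/4, LQ→9/4; new cluster KLQ
  updated: d(J,KLQ)=62/3
step 3: merge (J,KLQ) at d=62/3; branch lengths J→31/3, KLQ→49/12; new cluster JKLQ
final tree: (J:31/3,(K:25/4,(L:4,Q:4):9/4):49/12)
total length: 371/12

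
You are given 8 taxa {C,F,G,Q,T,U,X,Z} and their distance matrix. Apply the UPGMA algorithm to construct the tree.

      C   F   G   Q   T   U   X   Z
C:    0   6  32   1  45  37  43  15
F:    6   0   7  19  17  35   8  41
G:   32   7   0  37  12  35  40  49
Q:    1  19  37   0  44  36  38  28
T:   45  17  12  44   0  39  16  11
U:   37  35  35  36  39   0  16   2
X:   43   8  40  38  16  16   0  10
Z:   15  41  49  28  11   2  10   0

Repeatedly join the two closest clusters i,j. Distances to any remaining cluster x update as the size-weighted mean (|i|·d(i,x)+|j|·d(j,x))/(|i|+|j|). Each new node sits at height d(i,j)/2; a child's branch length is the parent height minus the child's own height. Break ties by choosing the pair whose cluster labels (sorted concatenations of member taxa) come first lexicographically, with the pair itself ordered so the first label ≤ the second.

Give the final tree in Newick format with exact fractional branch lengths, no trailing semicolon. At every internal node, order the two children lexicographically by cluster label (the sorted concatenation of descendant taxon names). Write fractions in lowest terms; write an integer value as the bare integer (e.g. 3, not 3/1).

1. join C+Q (d=1) ⇒ CQ; edges |C|=1/2, |Q|=1/2
  updated: d(CQ,F)=25/2, d(CQ,G)=69/2, d(CQ,T)=89/2, d(CQ,U)=73/2, d(CQ,X)=81/2, d(CQ,Z)=43/2
2. join U+Z (d=2) ⇒ UZ; edges |U|=1, |Z|=1
  updated: d(CQ,UZ)=29, d(F,UZ)=38, d(G,UZ)=42, d(T,UZ)=25, d(UZ,X)=13
3. join F+G (d=7) ⇒ FG; edges |F|=7/2, |G|=7/2
  updated: d(CQ,FG)=47/2, d(FG,T)=29/2, d(FG,UZ)=40, d(FG,X)=24
4. join UZ+X (d=13) ⇒ UXZ; edges |UZ|=11/2, |X|=13/2
  updated: d(CQ,UXZ)=197/6, d(FG,UXZ)=104/3, d(T,UXZ)=22
5. join FG+T (d=29/2) ⇒ FGT; edges |FG|=15/4, |T|=29/4
  updated: d(CQ,FGT)=61/2, d(FGT,UXZ)=274/9
6. join FGT+UXZ (d=274/9) ⇒ FGTUXZ; edges |FGT|=287/36, |UXZ|=157/18
  updated: d(CQ,FGTUXZ)=95/3
7. join CQ+FGTUXZ (d=95/3) ⇒ CFGQTUXZ; edges |CQ|=46/3, |FGTUXZ|=11/18
final tree: ((C:1/2,Q:1/2):46/3,(((F:7/2,G:7/2):15/4,T:29/4):287/36,((U:1,Z:1):11/2,X:13/2):157/18):11/18)
total length: 2363/36

((C:1/2,Q:1/2):46/3,(((F:7/2,G:7/2):15/4,T:29/4):287/36,((U:1,Z:1):11/2,X:13/2):157/18):11/18)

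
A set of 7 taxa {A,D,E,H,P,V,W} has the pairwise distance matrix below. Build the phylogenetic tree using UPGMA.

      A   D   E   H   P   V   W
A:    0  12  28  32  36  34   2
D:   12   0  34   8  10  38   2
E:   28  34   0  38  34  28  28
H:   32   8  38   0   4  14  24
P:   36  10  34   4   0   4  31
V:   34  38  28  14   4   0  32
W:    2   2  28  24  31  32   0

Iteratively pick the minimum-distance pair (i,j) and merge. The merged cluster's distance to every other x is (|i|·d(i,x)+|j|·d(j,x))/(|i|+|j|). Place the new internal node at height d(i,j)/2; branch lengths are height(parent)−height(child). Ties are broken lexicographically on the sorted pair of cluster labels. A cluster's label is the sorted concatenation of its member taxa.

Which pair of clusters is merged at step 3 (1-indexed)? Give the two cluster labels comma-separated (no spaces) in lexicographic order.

1. join A+W (d=2) ⇒ AW; edges |A|=1, |W|=1
  updated: d(AW,D)=7, d(AW,E)=28, d(AW,H)=28, d(AW,P)=67/2, d(AW,V)=33
2. join H+P (d=4) ⇒ HP; edges |H|=2, |P|=2
  updated: d(AW,HP)=123/4, d(D,HP)=9, d(E,HP)=36, d(HP,V)=9
3. join AW+D (d=7) ⇒ ADW; edges |AW|=5/2, |D|=7/2
  updated: d(ADW,E)=30, d(ADW,HP)=47/2, d(ADW,V)=104/3
4. join HP+V (d=9) ⇒ HPV; edges |HP|=5/2, |V|=9/2
  updated: d(ADW,HPV)=245/9, d(E,HPV)=100/3
5. join ADW+HPV (d=245/9) ⇒ ADHPVW; edges |ADW|=91/9, |HPV|=82/9
  updated: d(ADHPVW,E)=95/3
6. join ADHPVW+E (d=95/3) ⇒ ADEHPVW; edges |ADHPVW|=20/9, |E|=95/6
final tree: ((((A:1,W:1):5/2,D:7/2):91/9,((H:2,P:2):5/2,V:9/2):82/9):20/9,E:95/6)
total length: 1013/18

AW,D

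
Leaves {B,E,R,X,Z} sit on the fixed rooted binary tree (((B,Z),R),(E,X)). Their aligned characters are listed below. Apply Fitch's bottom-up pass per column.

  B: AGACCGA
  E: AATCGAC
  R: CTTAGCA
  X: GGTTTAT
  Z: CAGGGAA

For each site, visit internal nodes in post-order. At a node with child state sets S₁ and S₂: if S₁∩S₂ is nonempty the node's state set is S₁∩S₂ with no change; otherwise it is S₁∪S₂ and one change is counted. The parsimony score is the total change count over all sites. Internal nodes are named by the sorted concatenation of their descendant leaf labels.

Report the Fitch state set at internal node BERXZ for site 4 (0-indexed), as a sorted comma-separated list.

site 0, node BZ: B={A} ∪ Z={C} → {A,C} (+1)
site 0, node BRZ: BZ={A,C} ∩ R={C} → {C} (+0)
site 0, node EX: E={A} ∪ X={G} → {A,G} (+1)
site 0, node BERXZ: BRZ={C} ∪ EX={A,G} → {A,C,G} (+1)
site 1, node BZ: B={G} ∪ Z={A} → {A,G} (+1)
site 1, node BRZ: BZ={A,G} ∪ R={T} → {A,G,T} (+1)
site 1, node EX: E={A} ∪ X={G} → {A,G} (+1)
site 1, node BERXZ: BRZ={A,G,T} ∩ EX={A,G} → {A,G} (+0)
site 2, node BZ: B={A} ∪ Z={G} → {A,G} (+1)
site 2, node BRZ: BZ={A,G} ∪ R={T} → {A,G,T} (+1)
site 2, node EX: E={T} ∩ X={T} → {T} (+0)
site 2, node BERXZ: BRZ={A,G,T} ∩ EX={T} → {T} (+0)
site 3, node BZ: B={C} ∪ Z={G} → {C,G} (+1)
site 3, node BRZ: BZ={C,G} ∪ R={A} → {A,C,G} (+1)
site 3, node EX: E={C} ∪ X={T} → {C,T} (+1)
site 3, node BERXZ: BRZ={A,C,G} ∩ EX={C,T} → {C} (+0)
site 4, node BZ: B={C} ∪ Z={G} → {C,G} (+1)
site 4, node BRZ: BZ={C,G} ∩ R={G} → {G} (+0)
site 4, node EX: E={G} ∪ X={T} → {G,T} (+1)
site 4, node BERXZ: BRZ={G} ∩ EX={G,T} → {G} (+0)
site 5, node BZ: B={G} ∪ Z={A} → {A,G} (+1)
site 5, node BRZ: BZ={A,G} ∪ R={C} → {A,C,G} (+1)
site 5, node EX: E={A} ∩ X={A} → {A} (+0)
site 5, node BERXZ: BRZ={A,C,G} ∩ EX={A} → {A} (+0)
site 6, node BZ: B={A} ∩ Z={A} → {A} (+0)
site 6, node BRZ: BZ={A} ∩ R={A} → {A} (+0)
site 6, node EX: E={C} ∪ X={T} → {C,T} (+1)
site 6, node BERXZ: BRZ={A} ∪ EX={C,T} → {A,C,T} (+1)
per-site changes: [3, 3, 2, 3, 2, 2, 2]; total = 17

G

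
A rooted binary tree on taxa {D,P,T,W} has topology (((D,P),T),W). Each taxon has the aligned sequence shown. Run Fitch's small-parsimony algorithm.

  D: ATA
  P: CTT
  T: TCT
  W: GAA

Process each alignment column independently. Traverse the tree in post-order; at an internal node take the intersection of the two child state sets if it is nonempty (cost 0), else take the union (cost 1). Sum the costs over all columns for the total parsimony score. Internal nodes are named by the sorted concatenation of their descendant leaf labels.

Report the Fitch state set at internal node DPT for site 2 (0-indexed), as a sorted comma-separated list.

T

DP@0: {A} ∪ {C} = {A,C} (union, +1)
DPT@0: {A,C} ∪ {T} = {A,C,T} (union, +1)
DPTW@0: {A,C,T} ∪ {G} = {A,C,G,T} (union, +1)
DP@1: {T} ∩ {T} = {T} (intersection, +0)
DPT@1: {T} ∪ {C} = {C,T} (union, +1)
DPTW@1: {C,T} ∪ {A} = {A,C,T} (union, +1)
DP@2: {A} ∪ {T} = {A,T} (union, +1)
DPT@2: {A,T} ∩ {T} = {T} (intersection, +0)
DPTW@2: {T} ∪ {A} = {A,T} (union, +1)
per-site changes: [3, 2, 2]; total = 7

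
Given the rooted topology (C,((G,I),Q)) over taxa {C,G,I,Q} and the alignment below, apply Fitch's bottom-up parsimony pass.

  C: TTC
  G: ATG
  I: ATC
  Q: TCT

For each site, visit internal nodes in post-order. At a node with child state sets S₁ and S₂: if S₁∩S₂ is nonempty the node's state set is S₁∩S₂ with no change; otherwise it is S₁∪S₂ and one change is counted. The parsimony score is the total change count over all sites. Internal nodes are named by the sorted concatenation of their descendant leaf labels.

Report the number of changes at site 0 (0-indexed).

[col 0] GI: children G:{A}, I:{A} ∩→ {A}; cost 0
[col 0] GIQ: children GI:{A}, Q:{T} ∪→ {A,T}; cost 1
[col 0] CGIQ: children C:{T}, GIQ:{A,T} ∩→ {T}; cost 0
[col 1] GI: children G:{T}, I:{T} ∩→ {T}; cost 0
[col 1] GIQ: children GI:{T}, Q:{C} ∪→ {C,T}; cost 1
[col 1] CGIQ: children C:{T}, GIQ:{C,T} ∩→ {T}; cost 0
[col 2] GI: children G:{G}, I:{C} ∪→ {C,G}; cost 1
[col 2] GIQ: children GI:{C,G}, Q:{T} ∪→ {C,G,T}; cost 1
[col 2] CGIQ: children C:{C}, GIQ:{C,G,T} ∩→ {C}; cost 0
per-site changes: [1, 1, 2]; total = 4

1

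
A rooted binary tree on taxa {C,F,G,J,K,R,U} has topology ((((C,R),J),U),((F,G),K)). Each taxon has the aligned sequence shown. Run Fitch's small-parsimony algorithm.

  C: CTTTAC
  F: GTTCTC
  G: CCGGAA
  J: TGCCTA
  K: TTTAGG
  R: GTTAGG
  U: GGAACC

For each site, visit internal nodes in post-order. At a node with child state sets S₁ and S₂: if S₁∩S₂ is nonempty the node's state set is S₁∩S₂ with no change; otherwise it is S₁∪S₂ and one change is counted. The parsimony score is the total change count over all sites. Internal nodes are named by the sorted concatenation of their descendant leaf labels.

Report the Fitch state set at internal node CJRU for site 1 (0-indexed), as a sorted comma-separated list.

site 0, node CR: C={C} ∪ R={G} → {C,G} (+1)
site 0, node CJR: CR={C,G} ∪ J={T} → {C,G,T} (+1)
site 0, node CJRU: CJR={C,G,T} ∩ U={G} → {G} (+0)
site 0, node FG: F={G} ∪ G={C} → {C,G} (+1)
site 0, node FGK: FG={C,G} ∪ K={T} → {C,G,T} (+1)
site 0, node CFGJKRU: CJRU={G} ∩ FGK={C,G,T} → {G} (+0)
site 1, node CR: C={T} ∩ R={T} → {T} (+0)
site 1, node CJR: CR={T} ∪ J={G} → {G,T} (+1)
site 1, node CJRU: CJR={G,T} ∩ U={G} → {G} (+0)
site 1, node FG: F={T} ∪ G={C} → {C,T} (+1)
site 1, node FGK: FG={C,T} ∩ K={T} → {T} (+0)
site 1, node CFGJKRU: CJRU={G} ∪ FGK={T} → {G,T} (+1)
site 2, node CR: C={T} ∩ R={T} → {T} (+0)
site 2, node CJR: CR={T} ∪ J={C} → {C,T} (+1)
site 2, node CJRU: CJR={C,T} ∪ U={A} → {A,C,T} (+1)
site 2, node FG: F={T} ∪ G={G} → {G,T} (+1)
site 2, node FGK: FG={G,T} ∩ K={T} → {T} (+0)
site 2, node CFGJKRU: CJRU={A,C,T} ∩ FGK={T} → {T} (+0)
site 3, node CR: C={T} ∪ R={A} → {A,T} (+1)
site 3, node CJR: CR={A,T} ∪ J={C} → {A,C,T} (+1)
site 3, node CJRU: CJR={A,C,T} ∩ U={A} → {A} (+0)
site 3, node FG: F={C} ∪ G={G} → {C,G} (+1)
site 3, node FGK: FG={C,G} ∪ K={A} → {A,C,G} (+1)
site 3, node CFGJKRU: CJRU={A} ∩ FGK={A,C,G} → {A} (+0)
site 4, node CR: C={A} ∪ R={G} → {A,G} (+1)
site 4, node CJR: CR={A,G} ∪ J={T} → {A,G,T} (+1)
site 4, node CJRU: CJR={A,G,T} ∪ U={C} → {A,C,G,T} (+1)
site 4, node FG: F={T} ∪ G={A} → {A,T} (+1)
site 4, node FGK: FG={A,T} ∪ K={G} → {A,G,T} (+1)
site 4, node CFGJKRU: CJRU={A,C,G,T} ∩ FGK={A,G,T} → {A,G,T} (+0)
site 5, node CR: C={C} ∪ R={G} → {C,G} (+1)
site 5, node CJR: CR={C,G} ∪ J={A} → {A,C,G} (+1)
site 5, node CJRU: CJR={A,C,G} ∩ U={C} → {C} (+0)
site 5, node FG: F={C} ∪ G={A} → {A,C} (+1)
site 5, node FGK: FG={A,C} ∪ K={G} → {A,C,G} (+1)
site 5, node CFGJKRU: CJRU={C} ∩ FGK={A,C,G} → {C} (+0)
per-site changes: [4, 3, 3, 4, 5, 4]; total = 23

G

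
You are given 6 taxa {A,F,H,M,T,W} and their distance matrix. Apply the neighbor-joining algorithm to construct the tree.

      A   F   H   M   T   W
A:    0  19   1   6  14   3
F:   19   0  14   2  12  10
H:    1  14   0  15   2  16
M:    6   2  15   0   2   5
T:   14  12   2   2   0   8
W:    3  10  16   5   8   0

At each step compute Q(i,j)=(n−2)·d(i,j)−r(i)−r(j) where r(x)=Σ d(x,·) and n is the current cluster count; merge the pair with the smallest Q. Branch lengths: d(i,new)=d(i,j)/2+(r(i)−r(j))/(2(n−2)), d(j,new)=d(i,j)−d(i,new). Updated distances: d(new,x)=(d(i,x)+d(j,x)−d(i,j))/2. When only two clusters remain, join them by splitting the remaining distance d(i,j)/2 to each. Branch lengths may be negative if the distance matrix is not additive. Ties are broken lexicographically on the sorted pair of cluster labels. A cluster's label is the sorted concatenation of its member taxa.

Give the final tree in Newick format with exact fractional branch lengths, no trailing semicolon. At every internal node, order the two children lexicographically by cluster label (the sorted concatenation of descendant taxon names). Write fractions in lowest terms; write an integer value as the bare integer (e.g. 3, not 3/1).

step 1: merge (A,H) at d=1, Q=-87; branch lengths A→-1/8, H→9/8; new cluster AH
  updated: d(AH,F)=16, d(AH,M)=10, d(AH,T)=15/2, d(AH,W)=9
step 2: merge (F,M) at d=2, Q=-53; branch lengths F→9/2, M→-5/2; new cluster FM
  updated: d(AH,FM)=12, d(FM,T)=6, d(FM,W)=13/2
step 3: merge (AH,T) at d=15/2, Q=-35; branch lengths AH→11/2, T→2; new cluster AHT
  updated: d(AHT,FM)=21/4, d(AHT,W)=19/4
step 4: merge (AHT,FM) at d=21/4, Q=-33/2; branch lengths AHT→7/4, FM→7/2; new cluster AFHMT
  updated: d(AFHMT,W)=3
step 5: merge (AFHMT,W) at d=3; branch lengths AFHMT→3/2, W→3/2; new cluster AFHMTW
final tree: ((((A:-1/8,H:9/8):11/2,T:2):7/4,(F:9/2,M:-5/2):7/2):3/2,W:3/2)
total length: 75/4

((((A:-1/8,H:9/8):11/2,T:2):7/4,(F:9/2,M:-5/2):7/2):3/2,W:3/2)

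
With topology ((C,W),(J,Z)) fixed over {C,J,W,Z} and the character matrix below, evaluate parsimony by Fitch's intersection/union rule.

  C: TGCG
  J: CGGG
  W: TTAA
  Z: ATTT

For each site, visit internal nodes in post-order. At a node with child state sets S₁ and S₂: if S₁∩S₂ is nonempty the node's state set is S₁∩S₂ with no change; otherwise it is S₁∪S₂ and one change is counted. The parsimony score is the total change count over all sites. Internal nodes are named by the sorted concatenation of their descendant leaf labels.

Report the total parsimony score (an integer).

CW@0: {T} ∩ {T} = {T} (intersection, +0)
JZ@0: {C} ∪ {A} = {A,C} (union, +1)
CJWZ@0: {T} ∪ {A,C} = {A,C,T} (union, +1)
CW@1: {G} ∪ {T} = {G,T} (union, +1)
JZ@1: {G} ∪ {T} = {G,T} (union, +1)
CJWZ@1: {G,T} ∩ {G,T} = {G,T} (intersection, +0)
CW@2: {C} ∪ {A} = {A,C} (union, +1)
JZ@2: {G} ∪ {T} = {G,T} (union, +1)
CJWZ@2: {A,C} ∪ {G,T} = {A,C,G,T} (union, +1)
CW@3: {G} ∪ {A} = {A,G} (union, +1)
JZ@3: {G} ∪ {T} = {G,T} (union, +1)
CJWZ@3: {A,G} ∩ {G,T} = {G} (intersection, +0)
per-site changes: [2, 2, 3, 2]; total = 9

9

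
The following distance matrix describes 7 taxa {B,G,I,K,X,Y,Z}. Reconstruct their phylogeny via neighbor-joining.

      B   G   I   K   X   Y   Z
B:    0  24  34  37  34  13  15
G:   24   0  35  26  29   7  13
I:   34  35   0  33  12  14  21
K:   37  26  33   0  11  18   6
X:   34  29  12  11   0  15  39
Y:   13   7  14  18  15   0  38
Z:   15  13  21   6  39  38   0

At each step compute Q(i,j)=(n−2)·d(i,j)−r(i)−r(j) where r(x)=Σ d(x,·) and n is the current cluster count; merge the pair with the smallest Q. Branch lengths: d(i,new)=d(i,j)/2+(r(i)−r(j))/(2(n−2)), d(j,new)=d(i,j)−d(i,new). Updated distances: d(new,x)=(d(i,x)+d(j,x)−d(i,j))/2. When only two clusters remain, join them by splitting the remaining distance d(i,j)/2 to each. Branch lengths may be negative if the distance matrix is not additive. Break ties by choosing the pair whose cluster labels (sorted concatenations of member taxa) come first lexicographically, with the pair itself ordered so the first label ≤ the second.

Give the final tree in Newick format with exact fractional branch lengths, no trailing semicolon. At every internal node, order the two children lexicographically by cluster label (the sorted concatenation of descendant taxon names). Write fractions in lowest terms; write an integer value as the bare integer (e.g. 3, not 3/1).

(((B:25/2,((I:55/8,X:41/8):49/6,(K:29/10,Z:31/10):53/6):9/2):5/2,G:59/8):-3/16,Y:-3/16)

iteration 1: select K,Z (d=6, Q=-233); attach at lengths (29/10, 31/10); label the merged cluster KZ
  updated: d(B,KZ)=23, d(G,KZ)=33/2, d(I,KZ)=24, d(KZ,X)=22, d(KZ,Y)=25
iteration 2: select I,X (d=12, Q=-183); attach at lengths (55/8, 41/8); label the merged cluster IX
  updated: d(B,IX)=28, d(G,IX)=26, d(IX,KZ)=17, d(IX,Y)=17/2
iteration 3: select IX,KZ (d=17, Q=-110); attach at lengths (49/6, 53/6); label the merged cluster IKXZ
  updated: d(B,IKXZ)=17, d(G,IKXZ)=51/4, d(IKXZ,Y)=33/4
iteration 4: select B,IKXZ (d=17, Q=-58); attach at lengths (25/2, 9/2); label the merged cluster BIKXZ
  updated: d(BIKXZ,G)=79/8, d(BIKXZ,Y)=17/8
iteration 5: select BIKXZ,G (d=79/8, Q=-19); attach at lengths (5/2, 59/8); label the merged cluster BGIKXZ
  updated: d(BGIKXZ,Y)=-3/8
iteration 6: select BGIKXZ,Y (d=-3/8); attach at lengths (-3/16, -3/16); label the merged cluster BGIKXYZ
final tree: (((B:25/2,((I:55/8,X:41/8):49/6,(K:29/10,Z:31/10):53/6):9/2):5/2,G:59/8):-3/16,Y:-3/16)
total length: 123/2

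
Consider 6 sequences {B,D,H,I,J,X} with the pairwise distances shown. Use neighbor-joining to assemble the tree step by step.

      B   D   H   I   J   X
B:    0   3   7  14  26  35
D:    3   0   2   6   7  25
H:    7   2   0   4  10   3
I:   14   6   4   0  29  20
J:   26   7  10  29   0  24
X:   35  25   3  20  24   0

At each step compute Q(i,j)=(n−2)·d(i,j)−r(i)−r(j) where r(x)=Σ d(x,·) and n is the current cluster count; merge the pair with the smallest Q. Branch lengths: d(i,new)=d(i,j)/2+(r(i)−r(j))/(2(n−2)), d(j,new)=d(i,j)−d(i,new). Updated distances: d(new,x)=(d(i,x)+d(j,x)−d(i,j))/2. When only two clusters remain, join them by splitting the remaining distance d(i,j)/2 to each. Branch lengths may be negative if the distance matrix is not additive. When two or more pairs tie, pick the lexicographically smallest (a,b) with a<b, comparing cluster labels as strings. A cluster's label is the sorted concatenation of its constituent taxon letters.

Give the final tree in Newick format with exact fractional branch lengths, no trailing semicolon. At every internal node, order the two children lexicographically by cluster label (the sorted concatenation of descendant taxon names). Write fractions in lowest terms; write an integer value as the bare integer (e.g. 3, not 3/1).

(((B:109/16,D:-61/16):27/16,((H:-69/8,X:93/8):53/12,J:133/12):83/16):109/32,I:109/32)

1. join H+X (d=3, Q=-121) ⇒ HX; edges |H|=-69/8, |X|=93/8
  updated: d(B,HX)=39/2, d(D,HX)=12, d(HX,I)=21/2, d(HX,J)=31/2
2. join HX+J (d=31/2, Q=-177/2) ⇒ HJX; edges |HX|=53/12, |J|=133/12
  updated: d(B,HJX)=15, d(D,HJX)=7/4, d(HJX,I)=12
3. join B+D (d=3, Q=-147/4) ⇒ BD; edges |B|=109/16, |D|=-61/16
  updated: d(BD,HJX)=55/8, d(BD,I)=17/2
4. join BD+HJX (d=55/8, Q=-219/8) ⇒ BDHJX; edges |BD|=27/16, |HJX|=83/16
  updated: d(BDHJX,I)=109/16
5. join BDHJX+I (d=109/16) ⇒ BDHIJX; edges |BDHJX|=109/32, |I|=109/32
final tree: (((B:109/16,D:-61/16):27/16,((H:-69/8,X:93/8):53/12,J:133/12):83/16):109/32,I:109/32)
total length: 563/16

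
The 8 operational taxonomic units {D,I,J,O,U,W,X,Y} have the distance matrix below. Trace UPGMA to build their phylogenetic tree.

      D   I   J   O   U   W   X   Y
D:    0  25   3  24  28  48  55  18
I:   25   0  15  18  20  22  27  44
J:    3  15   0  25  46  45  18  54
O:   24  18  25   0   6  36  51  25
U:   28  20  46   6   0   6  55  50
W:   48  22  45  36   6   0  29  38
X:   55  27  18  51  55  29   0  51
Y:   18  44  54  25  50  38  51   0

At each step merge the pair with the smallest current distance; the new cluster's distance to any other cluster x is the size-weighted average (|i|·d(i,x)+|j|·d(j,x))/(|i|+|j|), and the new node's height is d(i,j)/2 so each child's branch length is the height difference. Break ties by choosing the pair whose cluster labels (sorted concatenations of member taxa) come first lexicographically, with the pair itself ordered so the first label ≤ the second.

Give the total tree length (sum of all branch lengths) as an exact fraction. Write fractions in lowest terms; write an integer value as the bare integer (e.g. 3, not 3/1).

2817/28

1. join D+J (d=3) ⇒ DJ; edges |D|=3/2, |J|=3/2
  updated: d(DJ,I)=20, d(DJ,O)=49/2, d(DJ,U)=37, d(DJ,W)=93/2, d(DJ,X)=73/2, d(DJ,Y)=36
2. join O+U (d=6) ⇒ OU; edges |O|=3, |U|=3
  updated: d(DJ,OU)=123/4, d(I,OU)=19, d(OU,W)=21, d(OU,X)=53, d(OU,Y)=75/2
3. join I+OU (d=19) ⇒ IOU; edges |I|=19/2, |OU|=13/2
  updated: d(DJ,IOU)=163/6, d(IOU,W)=64/3, d(IOU,X)=133/3, d(IOU,Y)=119/3
4. join IOU+W (d=64/3) ⇒ IOUW; edges |IOU|=7/6, |W|=32/3
  updated: d(DJ,IOUW)=32, d(IOUW,X)=81/2, d(IOUW,Y)=157/4
5. join DJ+IOUW (d=32) ⇒ DIJOUW; edges |DJ|=29/2, |IOUW|=16/3
  updated: d(DIJOUW,X)=235/6, d(DIJOUW,Y)=229/6
6. join DIJOUW+Y (d=229/6) ⇒ DIJOUWY; edges |DIJOUW|=37/12, |Y|=229/12
  updated: d(DIJOUWY,X)=286/7
7. join DIJOUWY+X (d=286/7) ⇒ DIJOUWXY; edges |DIJOUWY|=113/84, |X|=143/7
final tree: ((((D:3/2,J:3/2):29/2,((I:19/2,(O:3,U:3):13/2):7/6,W:32/3):16/3):37/12,Y:229/12):113/84,X:143/7)
total length: 2817/28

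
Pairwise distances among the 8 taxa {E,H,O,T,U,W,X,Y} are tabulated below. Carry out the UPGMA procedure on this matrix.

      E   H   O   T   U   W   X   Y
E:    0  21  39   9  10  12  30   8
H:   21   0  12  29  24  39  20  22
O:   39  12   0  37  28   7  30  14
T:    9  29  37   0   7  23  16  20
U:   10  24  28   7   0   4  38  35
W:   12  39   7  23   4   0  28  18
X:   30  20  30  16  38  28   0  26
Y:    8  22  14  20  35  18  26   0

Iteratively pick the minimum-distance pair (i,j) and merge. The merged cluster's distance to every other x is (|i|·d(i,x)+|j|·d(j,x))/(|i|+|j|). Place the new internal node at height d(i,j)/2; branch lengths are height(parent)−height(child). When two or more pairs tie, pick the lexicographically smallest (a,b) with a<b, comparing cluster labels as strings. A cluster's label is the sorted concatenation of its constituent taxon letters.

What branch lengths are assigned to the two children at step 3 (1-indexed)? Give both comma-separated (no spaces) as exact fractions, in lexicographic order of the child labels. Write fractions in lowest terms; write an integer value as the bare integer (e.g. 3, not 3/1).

step 1: merge (U,W) at d=4; branch lengths U→2, W→2; new cluster UW
  updated: d(E,UW)=11, d(H,UW)=63/2, d(O,UW)=35/2, d(T,UW)=15, d(UW,X)=33, d(UW,Y)=53/2
step 2: merge (E,Y) at d=8; branch lengths E→4, Y→4; new cluster EY
  updated: d(EY,H)=43/2, d(EY,O)=53/2, d(EY,T)=29/2, d(EY,UW)=75/4, d(EY,X)=28
step 3: merge (H,O) at d=12; branch lengths H→6, O→6; new cluster HO
  updated: d(EY,HO)=24, d(HO,T)=33, d(HO,UW)=49/2, d(HO,X)=25
step 4: merge (EY,T) at d=29/2; branch lengths EY→13/4, T→29/4; new cluster ETY
  updated: d(ETY,HO)=27, d(ETY,UW)=35/2, d(ETY,X)=24
step 5: merge (ETY,UW) at d=35/2; branch lengths ETY→3/2, UW→27/4; new cluster ETUWY
  updated: d(ETUWY,HO)=26, d(ETUWY,X)=138/5
step 6: merge (HO,X) at d=25; branch lengths HO→13/2, X→25/2; new cluster HOX
  updated: d(ETUWY,HOX)=398/15
step 7: merge (ETUWY,HOX) at d=398/15; branch lengths ETUWY→271/60, HOX→23/30; new cluster EHOTUWXY
final tree: ((((E:4,Y:4):13/4,T:29/4):3/2,(U:2,W:2):27/4):271/60,((H:6,O:6):13/2,X:25/2):23/30)
total length: 2011/30

6,6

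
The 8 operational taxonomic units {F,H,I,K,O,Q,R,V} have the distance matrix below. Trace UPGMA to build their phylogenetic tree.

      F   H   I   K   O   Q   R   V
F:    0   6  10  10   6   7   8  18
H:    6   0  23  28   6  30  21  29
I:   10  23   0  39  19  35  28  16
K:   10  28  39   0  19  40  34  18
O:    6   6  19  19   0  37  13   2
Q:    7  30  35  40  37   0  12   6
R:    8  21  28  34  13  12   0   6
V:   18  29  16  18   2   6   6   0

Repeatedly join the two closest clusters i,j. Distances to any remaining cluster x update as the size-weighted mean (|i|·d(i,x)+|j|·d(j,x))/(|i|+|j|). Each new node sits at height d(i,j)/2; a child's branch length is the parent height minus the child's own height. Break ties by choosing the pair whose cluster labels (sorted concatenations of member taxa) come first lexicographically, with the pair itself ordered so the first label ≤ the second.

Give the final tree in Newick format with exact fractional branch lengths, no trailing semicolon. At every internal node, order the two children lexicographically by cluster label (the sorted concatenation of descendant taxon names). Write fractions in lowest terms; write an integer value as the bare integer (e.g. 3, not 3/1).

(((((F:3,H:3):13/3,((O:1,V:1):15/4,R:19/4):31/12):28/15,Q:46/5):103/60,I:131/12):211/84,K:94/7)

iteration 1: select O,V (d=2); attach at lengths (1, 1); label the merged cluster OV
  updated: d(F,OV)=12, d(H,OV)=35/2, d(I,OV)=35/2, d(K,OV)=37/2, d(OV,Q)=43/2, d(OV,R)=19/2
iteration 2: select F,H (d=6); attach at lengths (3, 3); label the merged cluster FH
  updated: d(FH,I)=33/2, d(FH,K)=19, d(FH,OV)=59/4, d(FH,Q)=37/2, d(FH,R)=29/2
iteration 3: select OV,R (d=19/2); attach at lengths (15/4, 19/4); label the merged cluster ORV
  updated: d(FH,ORV)=44/3, d(I,ORV)=21, d(K,ORV)=71/3, d(ORV,Q)=55/3
iteration 4: select FH,ORV (d=44/3); attach at lengths (13/3, 31/12); label the merged cluster FHORV
  updated: d(FHORV,I)=96/5, d(FHORV,K)=109/5, d(FHORV,Q)=92/5
iteration 5: select FHORV,Q (d=92/5); attach at lengths (28/15, 46/5); label the merged cluster FHOQRV
  updated: d(FHOQRV,I)=131/6, d(FHOQRV,K)=149/6
iteration 6: select FHOQRV,I (d=131/6); attach at lengths (103/60, 131/12); label the merged cluster FHIOQRV
  updated: d(FHIOQRV,K)=188/7
iteration 7: select FHIOQRV,K (d=188/7); attach at lengths (211/84, 94/7); label the merged cluster FHIKOQRV
final tree: (((((F:3,H:3):13/3,((O:1,V:1):15/4,R:19/4):31/12):28/15,Q:46/5):103/60,I:131/12):211/84,K:94/7)
total length: 2207/35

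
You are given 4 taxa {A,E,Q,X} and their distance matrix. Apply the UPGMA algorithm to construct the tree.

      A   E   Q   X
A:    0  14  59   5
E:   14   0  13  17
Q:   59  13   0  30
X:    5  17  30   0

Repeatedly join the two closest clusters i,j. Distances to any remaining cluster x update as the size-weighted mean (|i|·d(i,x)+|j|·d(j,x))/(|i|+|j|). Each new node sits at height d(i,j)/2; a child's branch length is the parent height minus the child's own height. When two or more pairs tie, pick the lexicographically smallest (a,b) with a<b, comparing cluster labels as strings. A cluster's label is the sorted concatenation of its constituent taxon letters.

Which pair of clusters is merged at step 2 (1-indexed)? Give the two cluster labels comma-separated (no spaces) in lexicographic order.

iteration 1: select A,X (d=5); attach at lengths (5/2, 5/2); label the merged cluster AX
  updated: d(AX,E)=31/2, d(AX,Q)=89/2
iteration 2: select E,Q (d=13); attach at lengths (13/2, 13/2); label the merged cluster EQ
  updated: d(AX,EQ)=30
iteration 3: select AX,EQ (d=30); attach at lengths (25/2, 17/2); label the merged cluster AEQX
final tree: ((A:5/2,X:5/2):25/2,(E:13/2,Q:13/2):17/2)
total length: 39

E,Q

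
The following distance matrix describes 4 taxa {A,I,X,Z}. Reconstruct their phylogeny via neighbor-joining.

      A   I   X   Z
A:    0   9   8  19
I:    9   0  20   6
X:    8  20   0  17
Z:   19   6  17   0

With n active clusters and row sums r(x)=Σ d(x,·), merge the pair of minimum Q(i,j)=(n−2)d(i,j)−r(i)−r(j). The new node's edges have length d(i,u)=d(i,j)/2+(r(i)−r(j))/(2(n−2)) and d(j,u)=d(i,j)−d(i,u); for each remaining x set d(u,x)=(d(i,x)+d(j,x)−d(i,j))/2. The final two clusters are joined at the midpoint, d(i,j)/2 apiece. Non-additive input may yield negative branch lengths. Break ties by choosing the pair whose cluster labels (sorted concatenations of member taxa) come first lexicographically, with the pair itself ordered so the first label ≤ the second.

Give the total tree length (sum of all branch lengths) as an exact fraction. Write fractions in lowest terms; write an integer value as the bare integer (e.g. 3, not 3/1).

1. join A+X (d=8, Q=-65) ⇒ AX; edges |A|=7/4, |X|=25/4
  updated: d(AX,I)=21/2, d(AX,Z)=14
2. join AX+I (d=21/2, Q=-61/2) ⇒ AIX; edges |AX|=37/4, |I|=5/4
  updated: d(AIX,Z)=19/4
3. join AIX+Z (d=19/4) ⇒ AIXZ; edges |AIX|=19/8, |Z|=19/8
final tree: (((A:7/4,X:25/4):37/4,I:5/4):19/8,Z:19/8)
total length: 93/4

93/4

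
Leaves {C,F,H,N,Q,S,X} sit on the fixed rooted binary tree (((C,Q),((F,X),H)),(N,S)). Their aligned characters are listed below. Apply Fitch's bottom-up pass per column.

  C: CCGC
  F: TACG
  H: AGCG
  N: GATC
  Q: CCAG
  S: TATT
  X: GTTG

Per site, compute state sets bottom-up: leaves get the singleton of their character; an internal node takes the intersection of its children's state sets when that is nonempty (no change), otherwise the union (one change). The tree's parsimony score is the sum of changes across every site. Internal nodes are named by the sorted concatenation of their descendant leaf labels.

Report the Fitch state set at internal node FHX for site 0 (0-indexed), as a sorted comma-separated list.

A,G,T

CQ@0: {C} ∩ {C} = {C} (intersection, +0)
FX@0: {T} ∪ {G} = {G,T} (union, +1)
FHX@0: {G,T} ∪ {A} = {A,G,T} (union, +1)
CFHQX@0: {C} ∪ {A,G,T} = {A,C,G,T} (union, +1)
NS@0: {G} ∪ {T} = {G,T} (union, +1)
CFHNQSX@0: {A,C,G,T} ∩ {G,T} = {G,T} (intersection, +0)
CQ@1: {C} ∩ {C} = {C} (intersection, +0)
FX@1: {A} ∪ {T} = {A,T} (union, +1)
FHX@1: {A,T} ∪ {G} = {A,G,T} (union, +1)
CFHQX@1: {C} ∪ {A,G,T} = {A,C,G,T} (union, +1)
NS@1: {A} ∩ {A} = {A} (intersection, +0)
CFHNQSX@1: {A,C,G,T} ∩ {A} = {A} (intersection, +0)
CQ@2: {G} ∪ {A} = {A,G} (union, +1)
FX@2: {C} ∪ {T} = {C,T} (union, +1)
FHX@2: {C,T} ∩ {C} = {C} (intersection, +0)
CFHQX@2: {A,G} ∪ {C} = {A,C,G} (union, +1)
NS@2: {T} ∩ {T} = {T} (intersection, +0)
CFHNQSX@2: {A,C,G} ∪ {T} = {A,C,G,T} (union, +1)
CQ@3: {C} ∪ {G} = {C,G} (union, +1)
FX@3: {G} ∩ {G} = {G} (intersection, +0)
FHX@3: {G} ∩ {G} = {G} (intersection, +0)
CFHQX@3: {C,G} ∩ {G} = {G} (intersection, +0)
NS@3: {C} ∪ {T} = {C,T} (union, +1)
CFHNQSX@3: {G} ∪ {C,T} = {C,G,T} (union, +1)
per-site changes: [4, 3, 4, 3]; total = 14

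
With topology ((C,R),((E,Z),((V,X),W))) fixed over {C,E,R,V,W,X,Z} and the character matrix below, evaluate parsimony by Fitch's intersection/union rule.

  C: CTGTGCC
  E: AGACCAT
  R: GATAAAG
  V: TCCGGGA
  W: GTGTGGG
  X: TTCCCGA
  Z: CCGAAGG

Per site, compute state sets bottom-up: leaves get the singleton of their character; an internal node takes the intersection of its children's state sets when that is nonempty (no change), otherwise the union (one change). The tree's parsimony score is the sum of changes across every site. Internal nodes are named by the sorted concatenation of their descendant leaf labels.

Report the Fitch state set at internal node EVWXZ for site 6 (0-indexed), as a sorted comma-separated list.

[col 0] CR: children C:{C}, R:{G} ∪→ {C,G}; cost 1
[col 0] EZ: children E:{A}, Z:{C} ∪→ {A,C}; cost 1
[col 0] VX: children V:{T}, X:{T} ∩→ {T}; cost 0
[col 0] VWX: children VX:{T}, W:{G} ∪→ {G,T}; cost 1
[col 0] EVWXZ: children EZ:{A,C}, VWX:{G,T} ∪→ {A,C,G,T}; cost 1
[col 0] CERVWXZ: children CR:{C,G}, EVWXZ:{A,C,G,T} ∩→ {C,G}; cost 0
[col 1] CR: children C:{T}, R:{A} ∪→ {A,T}; cost 1
[col 1] EZ: children E:{G}, Z:{C} ∪→ {C,G}; cost 1
[col 1] VX: children V:{C}, X:{T} ∪→ {C,T}; cost 1
[col 1] VWX: children VX:{C,T}, W:{T} ∩→ {T}; cost 0
[col 1] EVWXZ: children EZ:{C,G}, VWX:{T} ∪→ {C,G,T}; cost 1
[col 1] CERVWXZ: children CR:{A,T}, EVWXZ:{C,G,T} ∩→ {T}; cost 0
[col 2] CR: children C:{G}, R:{T} ∪→ {G,T}; cost 1
[col 2] EZ: children E:{A}, Z:{G} ∪→ {A,G}; cost 1
[col 2] VX: children V:{C}, X:{C} ∩→ {C}; cost 0
[col 2] VWX: children VX:{C}, W:{G} ∪→ {C,G}; cost 1
[col 2] EVWXZ: children EZ:{A,G}, VWX:{C,G} ∩→ {G}; cost 0
[col 2] CERVWXZ: children CR:{G,T}, EVWXZ:{G} ∩→ {G}; cost 0
[col 3] CR: children C:{T}, R:{A} ∪→ {A,T}; cost 1
[col 3] EZ: children E:{C}, Z:{A} ∪→ {A,C}; cost 1
[col 3] VX: children V:{G}, X:{C} ∪→ {C,G}; cost 1
[col 3] VWX: children VX:{C,G}, W:{T} ∪→ {C,G,T}; cost 1
[col 3] EVWXZ: children EZ:{A,C}, VWX:{C,G,T} ∩→ {C}; cost 0
[col 3] CERVWXZ: children CR:{A,T}, EVWXZ:{C} ∪→ {A,C,T}; cost 1
[col 4] CR: children C:{G}, R:{A} ∪→ {A,G}; cost 1
[col 4] EZ: children E:{C}, Z:{A} ∪→ {A,C}; cost 1
[col 4] VX: children V:{G}, X:{C} ∪→ {C,G}; cost 1
[col 4] VWX: children VX:{C,G}, W:{G} ∩→ {G}; cost 0
[col 4] EVWXZ: children EZ:{A,C}, VWX:{G} ∪→ {A,C,G}; cost 1
[col 4] CERVWXZ: children CR:{A,G}, EVWXZ:{A,C,G} ∩→ {A,G}; cost 0
[col 5] CR: children C:{C}, R:{A} ∪→ {A,C}; cost 1
[col 5] EZ: children E:{A}, Z:{G} ∪→ {A,G}; cost 1
[col 5] VX: children V:{G}, X:{G} ∩→ {G}; cost 0
[col 5] VWX: children VX:{G}, W:{G} ∩→ {G}; cost 0
[col 5] EVWXZ: children EZ:{A,G}, VWX:{G} ∩→ {G}; cost 0
[col 5] CERVWXZ: children CR:{A,C}, EVWXZ:{G} ∪→ {A,C,G}; cost 1
[col 6] CR: children C:{C}, R:{G} ∪→ {C,G}; cost 1
[col 6] EZ: children E:{T}, Z:{G} ∪→ {G,T}; cost 1
[col 6] VX: children V:{A}, X:{A} ∩→ {A}; cost 0
[col 6] VWX: children VX:{A}, W:{G} ∪→ {A,G}; cost 1
[col 6] EVWXZ: children EZ:{G,T}, VWX:{A,G} ∩→ {G}; cost 0
[col 6] CERVWXZ: children CR:{C,G}, EVWXZ:{G} ∩→ {G}; cost 0
per-site changes: [4, 4, 3, 5, 4, 3, 3]; total = 26

G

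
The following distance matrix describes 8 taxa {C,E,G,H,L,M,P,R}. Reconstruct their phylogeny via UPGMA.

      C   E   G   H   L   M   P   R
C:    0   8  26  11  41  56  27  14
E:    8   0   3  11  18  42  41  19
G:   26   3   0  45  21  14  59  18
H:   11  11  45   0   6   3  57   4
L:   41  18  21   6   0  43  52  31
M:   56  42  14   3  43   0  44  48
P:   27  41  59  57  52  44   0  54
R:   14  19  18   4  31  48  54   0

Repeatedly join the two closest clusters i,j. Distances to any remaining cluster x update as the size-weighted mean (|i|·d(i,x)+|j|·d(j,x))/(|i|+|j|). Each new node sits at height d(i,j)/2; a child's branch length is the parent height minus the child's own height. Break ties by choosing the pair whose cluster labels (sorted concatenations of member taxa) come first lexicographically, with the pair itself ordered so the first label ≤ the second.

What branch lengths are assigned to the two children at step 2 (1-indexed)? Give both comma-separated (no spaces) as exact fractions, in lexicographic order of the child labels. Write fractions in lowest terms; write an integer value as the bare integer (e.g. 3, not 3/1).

3/2,3/2

iteration 1: select E,G (d=3); attach at lengths (3/2, 3/2); label the merged cluster EG
  updated: d(C,EG)=17, d(EG,H)=28, d(EG,L)=39/2, d(EG,M)=28, d(EG,P)=50, d(EG,R)=37/2
iteration 2: select H,M (d=3); attach at lengths (3/2, 3/2); label the merged cluster HM
  updated: d(C,HM)=67/2, d(EG,HM)=28, d(HM,L)=49/2, d(HM,P)=101/2, d(HM,R)=26
iteration 3: select C,R (d=14); attach at lengths (7, 7); label the merged cluster CR
  updated: d(CR,EG)=71/4, d(CR,HM)=119/4, d(CR,L)=36, d(CR,P)=81/2
iteration 4: select CR,EG (d=71/4); attach at lengths (15/8, 59/8); label the merged cluster CEGR
  updated: d(CEGR,HM)=231/8, d(CEGR,L)=111/4, d(CEGR,P)=181/4
iteration 5: select HM,L (d=49/2); attach at lengths (43/4, 49/4); label the merged cluster HLM
  updated: d(CEGR,HLM)=57/2, d(HLM,P)=51
iteration 6: select CEGR,HLM (d=57/2); attach at lengths (43/8, 2); label the merged cluster CEGHLMR
  updated: d(CEGHLMR,P)=334/7
iteration 7: select CEGHLMR,P (d=334/7); attach at lengths (269/28, 167/7); label the merged cluster CEGHLMPR
final tree: ((((C:7,R:7):15/8,(E:3/2,G:3/2):59/8):43/8,((H:3/2,M:3/2):43/4,L:49/4):2):269/28,P:167/7)
total length: 5213/56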